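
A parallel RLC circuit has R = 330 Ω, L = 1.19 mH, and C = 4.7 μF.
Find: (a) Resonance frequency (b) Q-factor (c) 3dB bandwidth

Step 1 — Resonance: ω₀ = 1/√(LC) = 1/√(0.00119·4.7e-06) = 1.337e+04 rad/s.
Step 2 — f₀ = ω₀/(2π) = 2128 Hz.
Step 3 — Parallel Q: Q = R/(ω₀L) = 330/(1.337e+04·0.00119) = 20.74.
Step 4 — Bandwidth: Δω = ω₀/Q = 644.7 rad/s; BW = Δω/(2π) = 102.6 Hz.

(a) f₀ = 2128 Hz  (b) Q = 20.74  (c) BW = 102.6 Hz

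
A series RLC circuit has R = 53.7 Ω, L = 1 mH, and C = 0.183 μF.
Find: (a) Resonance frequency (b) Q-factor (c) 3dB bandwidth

Step 1 — Resonance condition Im(Z)=0 gives ω₀ = 1/√(LC).
Step 2 — ω₀ = 1/√(0.001·1.83e-07) = 7.392e+04 rad/s.
Step 3 — f₀ = ω₀/(2π) = 1.177e+04 Hz.
Step 4 — Series Q: Q = ω₀L/R = 7.392e+04·0.001/53.7 = 1.377.
Step 5 — 3dB bandwidth: Δω = ω₀/Q = 5.37e+04 rad/s; BW = Δω/(2π) = 8547 Hz.

(a) f₀ = 1.177e+04 Hz  (b) Q = 1.377  (c) BW = 8547 Hz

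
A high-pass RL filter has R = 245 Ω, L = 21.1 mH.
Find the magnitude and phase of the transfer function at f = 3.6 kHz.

Step 1 — Angular frequency: ω = 2π·3600 = 2.262e+04 rad/s.
Step 2 — Transfer function: H(jω) = jωL/(R + jωL).
Step 3 — Numerator jωL = j·477.3; denominator R + jωL = 245 + j477.3.
Step 4 — H = 0.7914 + j0.4063.
Step 5 — Magnitude: |H| = 0.8896 (-1.0 dB); phase: φ = 27.2°.

|H| = 0.8896 (-1.0 dB), φ = 27.2°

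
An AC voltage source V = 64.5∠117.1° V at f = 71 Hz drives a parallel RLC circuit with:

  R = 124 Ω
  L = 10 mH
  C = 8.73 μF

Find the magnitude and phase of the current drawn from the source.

Step 1 — Angular frequency: ω = 2π·f = 2π·71 = 446.1 rad/s.
Step 2 — Component impedances:
  R: Z = R = 124 Ω
  L: Z = jωL = j·446.1·0.01 = 0 + j4.461 Ω
  C: Z = 1/(jωC) = -j/(ω·C) = 0 - j256.8 Ω
Step 3 — Parallel combination: 1/Z_total = 1/R + 1/L + 1/C; Z_total = 0.166 + j4.534 Ω = 4.537∠87.9° Ω.
Step 4 — Source phasor: V = 64.5∠117.1° V = -29.38 + j57.42 V.
Step 5 — Ohm's law: I = V / Z_total = (-29.38 + j57.42) / (0.166 + j4.534) = 12.41 + j6.935 A.
Step 6 — Convert to polar: |I| = 14.22 A, ∠I = 29.2°.

I = 14.22∠29.2° A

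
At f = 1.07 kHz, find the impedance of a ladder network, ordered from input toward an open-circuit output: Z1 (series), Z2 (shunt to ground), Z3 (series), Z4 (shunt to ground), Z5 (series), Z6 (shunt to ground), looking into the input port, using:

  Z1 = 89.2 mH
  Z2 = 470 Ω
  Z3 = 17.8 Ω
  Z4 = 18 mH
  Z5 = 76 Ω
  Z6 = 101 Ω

Step 1 — Angular frequency: ω = 2π·f = 2π·1070 = 6723 rad/s.
Step 2 — Component impedances:
  Z1: Z = jωL = j·6723·0.0892 = 0 + j599.7 Ω
  Z2: Z = R = 470 Ω
  Z3: Z = R = 17.8 Ω
  Z4: Z = jωL = j·6723·0.018 = 0 + j121 Ω
  Z5: Z = R = 76 Ω
  Z6: Z = R = 101 Ω
Step 3 — Ladder network (open output): work backward from the far end, alternating series and parallel combinations. Z_in = 73.18 + j659.8 Ω = 663.9∠83.7° Ω.

Z = 73.18 + j659.8 Ω = 663.9∠83.7° Ω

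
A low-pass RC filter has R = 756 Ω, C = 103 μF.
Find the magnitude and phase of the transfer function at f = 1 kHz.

Step 1 — Angular frequency: ω = 2π·1000 = 6283 rad/s.
Step 2 — Transfer function: H(jω) = 1/(1 + jωRC).
Step 3 — Denominator: 1 + jωRC = 1 + j·6283·756·0.000103 = 1 + j489.3.
Step 4 — H = 4.178e-06 - j0.002044.
Step 5 — Magnitude: |H| = 0.002044 (-53.8 dB); phase: φ = -89.9°.

|H| = 0.002044 (-53.8 dB), φ = -89.9°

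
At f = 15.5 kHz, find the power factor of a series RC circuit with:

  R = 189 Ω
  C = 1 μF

Step 1 — Angular frequency: ω = 2π·f = 2π·1.55e+04 = 9.739e+04 rad/s.
Step 2 — Component impedances:
  R: Z = R = 189 Ω
  C: Z = 1/(jωC) = -j/(ω·C) = 0 - j10.27 Ω
Step 3 — Series combination: Z_total = R + C = 189 - j10.27 Ω = 189.3∠-3.1° Ω.
Step 4 — Power factor: PF = cos(φ) = Re(Z)/|Z| = 189/189.28 = 0.9985.
Step 5 — Type: Im(Z) = -10.27 ⇒ leading (phase φ = -3.1°).

PF = 0.9985 (leading, φ = -3.1°)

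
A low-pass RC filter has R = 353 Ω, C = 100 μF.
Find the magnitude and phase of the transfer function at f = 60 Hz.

Step 1 — Angular frequency: ω = 2π·60 = 377 rad/s.
Step 2 — Transfer function: H(jω) = 1/(1 + jωRC).
Step 3 — Denominator: 1 + jωRC = 1 + j·377·353·0.0001 = 1 + j13.31.
Step 4 — H = 0.005615 - j0.07472.
Step 5 — Magnitude: |H| = 0.07493 (-22.5 dB); phase: φ = -85.7°.

|H| = 0.07493 (-22.5 dB), φ = -85.7°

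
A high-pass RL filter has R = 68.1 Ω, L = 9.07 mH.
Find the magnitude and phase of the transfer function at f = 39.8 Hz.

Step 1 — Angular frequency: ω = 2π·39.8 = 250.1 rad/s.
Step 2 — Transfer function: H(jω) = jωL/(R + jωL).
Step 3 — Numerator jωL = j·2.268; denominator R + jωL = 68.1 + j2.268.
Step 4 — H = 0.001108 + j0.03327.
Step 5 — Magnitude: |H| = 0.03329 (-29.6 dB); phase: φ = 88.1°.

|H| = 0.03329 (-29.6 dB), φ = 88.1°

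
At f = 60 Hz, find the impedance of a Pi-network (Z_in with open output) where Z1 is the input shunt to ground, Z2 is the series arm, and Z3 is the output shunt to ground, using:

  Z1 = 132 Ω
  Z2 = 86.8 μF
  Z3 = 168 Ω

Step 1 — Angular frequency: ω = 2π·f = 2π·60 = 377 rad/s.
Step 2 — Component impedances:
  Z1: Z = R = 132 Ω
  Z2: Z = 1/(jωC) = -j/(ω·C) = 0 - j30.56 Ω
  Z3: Z = R = 168 Ω
Step 3 — With open output, the series arm Z2 and the output shunt Z3 appear in series to ground: Z2 + Z3 = 168 - j30.56 Ω.
Step 4 — Parallel with input shunt Z1: Z_in = Z1 || (Z2 + Z3) = 74.52 - j5.856 Ω = 74.75∠-4.5° Ω.

Z = 74.52 - j5.856 Ω = 74.75∠-4.5° Ω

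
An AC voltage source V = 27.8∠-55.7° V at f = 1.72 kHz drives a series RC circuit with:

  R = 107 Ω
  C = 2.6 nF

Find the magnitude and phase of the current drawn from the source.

Step 1 — Angular frequency: ω = 2π·f = 2π·1720 = 1.081e+04 rad/s.
Step 2 — Component impedances:
  R: Z = R = 107 Ω
  C: Z = 1/(jωC) = -j/(ω·C) = 0 - j3.559e+04 Ω
Step 3 — Series combination: Z_total = R + C = 107 - j3.559e+04 Ω = 3.559e+04∠-89.8° Ω.
Step 4 — Source phasor: V = 27.8∠-55.7° V = 15.67 - j22.97 V.
Step 5 — Ohm's law: I = V / Z_total = (15.67 - j22.97) / (107 - j3.559e+04) = 0.0006466 + j0.0004382 A.
Step 6 — Convert to polar: |I| = 0.0007811 A, ∠I = 34.1°.

I = 0.0007811∠34.1° A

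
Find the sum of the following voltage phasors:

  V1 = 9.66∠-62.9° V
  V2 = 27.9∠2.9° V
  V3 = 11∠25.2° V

Step 1 — Convert each phasor to rectangular form:
  V1 = 9.66·(cos(-62.9°) + j·sin(-62.9°)) = 4.401 - j8.599 V
  V2 = 27.9·(cos(2.9°) + j·sin(2.9°)) = 27.86 + j1.412 V
  V3 = 11·(cos(25.2°) + j·sin(25.2°)) = 9.953 + j4.684 V
Step 2 — Sum components: V_total = 42.22 - j2.504 V.
Step 3 — Convert to polar: |V_total| = 42.29 V, ∠V_total = -3.4°.

V_total = 42.29∠-3.4° V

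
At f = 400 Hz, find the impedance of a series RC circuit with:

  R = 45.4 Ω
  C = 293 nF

Step 1 — Angular frequency: ω = 2π·f = 2π·400 = 2513 rad/s.
Step 2 — Component impedances:
  R: Z = R = 45.4 Ω
  C: Z = 1/(jωC) = -j/(ω·C) = 0 - j1358 Ω
Step 3 — Series combination: Z_total = R + C = 45.4 - j1358 Ω = 1359∠-88.1° Ω.

Z = 45.4 - j1358 Ω = 1359∠-88.1° Ω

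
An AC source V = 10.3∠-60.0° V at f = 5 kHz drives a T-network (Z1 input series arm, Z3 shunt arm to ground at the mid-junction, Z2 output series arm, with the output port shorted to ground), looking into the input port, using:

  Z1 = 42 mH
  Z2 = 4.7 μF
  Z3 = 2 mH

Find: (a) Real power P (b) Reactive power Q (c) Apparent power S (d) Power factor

Step 1 — Angular frequency: ω = 2π·f = 2π·5000 = 3.142e+04 rad/s.
Step 2 — Component impedances:
  Z1: Z = jωL = j·3.142e+04·0.042 = 0 + j1319 Ω
  Z2: Z = 1/(jωC) = -j/(ω·C) = 0 - j6.773 Ω
  Z3: Z = jωL = j·3.142e+04·0.002 = 0 + j62.83 Ω
Step 3 — With the output port shorted to ground, the output series arm Z2 runs from the junction to ground; the shunt arm Z3 also runs from the junction to ground. They appear in parallel: Z3 || Z2 = 0 - j7.591 Ω.
Step 4 — Series with input arm Z1: Z_in = Z1 + (Z3 || Z2) = 0 + j1312 Ω = 1312∠90.0° Ω.
Step 5 — Source phasor: V = 10.3∠-60.0° V = 5.15 - j8.92 V.
Step 6 — Current: I = V / Z = -0.006799 - j0.003926 A = 0.007851∠-150.0° A.
Step 7 — Complex power: S = V·I* = 0 + j0.08087 VA.
Step 8 — Real power: P = Re(S) = 0 W.
Step 9 — Reactive power: Q = Im(S) = 0.08087 VAR.
Step 10 — Apparent power: |S| = 0.08087 VA.
Step 11 — Power factor: PF = P/|S| = 0 (lagging).

(a) P = 0 W  (b) Q = 0.08087 VAR  (c) S = 0.08087 VA  (d) PF = 0 (lagging)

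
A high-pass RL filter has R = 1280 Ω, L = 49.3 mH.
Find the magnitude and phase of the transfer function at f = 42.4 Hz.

Step 1 — Angular frequency: ω = 2π·42.4 = 266.4 rad/s.
Step 2 — Transfer function: H(jω) = jωL/(R + jωL).
Step 3 — Numerator jωL = j·13.13; denominator R + jωL = 1280 + j13.13.
Step 4 — H = 0.0001053 + j0.01026.
Step 5 — Magnitude: |H| = 0.01026 (-39.8 dB); phase: φ = 89.4°.

|H| = 0.01026 (-39.8 dB), φ = 89.4°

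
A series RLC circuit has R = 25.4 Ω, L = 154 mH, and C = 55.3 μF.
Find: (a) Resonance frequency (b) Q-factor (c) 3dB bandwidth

Step 1 — Resonance condition Im(Z)=0 gives ω₀ = 1/√(LC).
Step 2 — ω₀ = 1/√(0.154·5.53e-05) = 342.7 rad/s.
Step 3 — f₀ = ω₀/(2π) = 54.54 Hz.
Step 4 — Series Q: Q = ω₀L/R = 342.7·0.154/25.4 = 2.078.
Step 5 — 3dB bandwidth: Δω = ω₀/Q = 164.9 rad/s; BW = Δω/(2π) = 26.25 Hz.

(a) f₀ = 54.54 Hz  (b) Q = 2.078  (c) BW = 26.25 Hz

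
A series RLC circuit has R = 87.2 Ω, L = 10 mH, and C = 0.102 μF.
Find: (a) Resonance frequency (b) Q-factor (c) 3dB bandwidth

Step 1 — Resonance condition Im(Z)=0 gives ω₀ = 1/√(LC).
Step 2 — ω₀ = 1/√(0.01·1.02e-07) = 3.131e+04 rad/s.
Step 3 — f₀ = ω₀/(2π) = 4983 Hz.
Step 4 — Series Q: Q = ω₀L/R = 3.131e+04·0.01/87.2 = 3.591.
Step 5 — 3dB bandwidth: Δω = ω₀/Q = 8720 rad/s; BW = Δω/(2π) = 1388 Hz.

(a) f₀ = 4983 Hz  (b) Q = 3.591  (c) BW = 1388 Hz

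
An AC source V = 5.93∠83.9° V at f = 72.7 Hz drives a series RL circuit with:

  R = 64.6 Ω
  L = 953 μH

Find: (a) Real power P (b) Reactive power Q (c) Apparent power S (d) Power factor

Step 1 — Angular frequency: ω = 2π·f = 2π·72.7 = 456.8 rad/s.
Step 2 — Component impedances:
  R: Z = R = 64.6 Ω
  L: Z = jωL = j·456.8·0.000953 = 0 + j0.4353 Ω
Step 3 — Series combination: Z_total = R + L = 64.6 + j0.4353 Ω = 64.6∠0.4° Ω.
Step 4 — Source phasor: V = 5.93∠83.9° V = 0.6301 + j5.896 V.
Step 5 — Current: I = V / Z = 0.01037 + j0.09121 A = 0.09179∠83.5° A.
Step 6 — Complex power: S = V·I* = 0.5443 + j0.003668 VA.
Step 7 — Real power: P = Re(S) = 0.5443 W.
Step 8 — Reactive power: Q = Im(S) = 0.003668 VAR.
Step 9 — Apparent power: |S| = 0.5443 VA.
Step 10 — Power factor: PF = P/|S| = 1 (lagging).

(a) P = 0.5443 W  (b) Q = 0.003668 VAR  (c) S = 0.5443 VA  (d) PF = 1 (lagging)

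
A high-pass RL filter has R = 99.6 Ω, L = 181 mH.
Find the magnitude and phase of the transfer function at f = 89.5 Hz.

Step 1 — Angular frequency: ω = 2π·89.5 = 562.3 rad/s.
Step 2 — Transfer function: H(jω) = jωL/(R + jωL).
Step 3 — Numerator jωL = j·101.8; denominator R + jωL = 99.6 + j101.8.
Step 4 — H = 0.5108 + j0.4999.
Step 5 — Magnitude: |H| = 0.7147 (-2.9 dB); phase: φ = 44.4°.

|H| = 0.7147 (-2.9 dB), φ = 44.4°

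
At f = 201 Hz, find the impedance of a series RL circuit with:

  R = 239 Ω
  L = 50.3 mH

Step 1 — Angular frequency: ω = 2π·f = 2π·201 = 1263 rad/s.
Step 2 — Component impedances:
  R: Z = R = 239 Ω
  L: Z = jωL = j·1263·0.0503 = 0 + j63.52 Ω
Step 3 — Series combination: Z_total = R + L = 239 + j63.52 Ω = 247.3∠14.9° Ω.

Z = 239 + j63.52 Ω = 247.3∠14.9° Ω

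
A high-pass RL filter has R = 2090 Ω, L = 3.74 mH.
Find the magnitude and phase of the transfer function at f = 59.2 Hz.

Step 1 — Angular frequency: ω = 2π·59.2 = 372 rad/s.
Step 2 — Transfer function: H(jω) = jωL/(R + jωL).
Step 3 — Numerator jωL = j·1.391; denominator R + jωL = 2090 + j1.391.
Step 4 — H = 4.431e-07 + j0.0006656.
Step 5 — Magnitude: |H| = 0.0006656 (-63.5 dB); phase: φ = 90.0°.

|H| = 0.0006656 (-63.5 dB), φ = 90.0°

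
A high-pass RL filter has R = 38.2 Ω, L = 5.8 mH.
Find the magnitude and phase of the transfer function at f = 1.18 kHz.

Step 1 — Angular frequency: ω = 2π·1180 = 7414 rad/s.
Step 2 — Transfer function: H(jω) = jωL/(R + jωL).
Step 3 — Numerator jωL = j·43; denominator R + jωL = 38.2 + j43.
Step 4 — H = 0.5589 + j0.4965.
Step 5 — Magnitude: |H| = 0.7476 (-2.5 dB); phase: φ = 41.6°.

|H| = 0.7476 (-2.5 dB), φ = 41.6°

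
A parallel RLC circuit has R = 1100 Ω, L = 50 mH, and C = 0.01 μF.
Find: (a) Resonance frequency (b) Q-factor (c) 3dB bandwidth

Step 1 — Resonance: ω₀ = 1/√(LC) = 1/√(0.05·1e-08) = 4.472e+04 rad/s.
Step 2 — f₀ = ω₀/(2π) = 7118 Hz.
Step 3 — Parallel Q: Q = R/(ω₀L) = 1100/(4.472e+04·0.05) = 0.4919.
Step 4 — Bandwidth: Δω = ω₀/Q = 9.091e+04 rad/s; BW = Δω/(2π) = 1.447e+04 Hz.

(a) f₀ = 7118 Hz  (b) Q = 0.4919  (c) BW = 1.447e+04 Hz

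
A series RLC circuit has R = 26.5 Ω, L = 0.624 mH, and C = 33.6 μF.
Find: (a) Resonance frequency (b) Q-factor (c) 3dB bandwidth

Step 1 — Resonance: ω₀ = 1/√(LC) = 1/√(0.000624·3.36e-05) = 6906 rad/s.
Step 2 — f₀ = ω₀/(2π) = 1099 Hz.
Step 3 — Series Q: Q = ω₀L/R = 6906·0.000624/26.5 = 0.1626.
Step 4 — Bandwidth: Δω = ω₀/Q = 4.247e+04 rad/s; BW = Δω/(2π) = 6759 Hz.

(a) f₀ = 1099 Hz  (b) Q = 0.1626  (c) BW = 6759 Hz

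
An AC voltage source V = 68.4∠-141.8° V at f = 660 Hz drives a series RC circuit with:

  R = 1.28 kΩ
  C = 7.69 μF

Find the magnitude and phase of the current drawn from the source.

Step 1 — Angular frequency: ω = 2π·f = 2π·660 = 4147 rad/s.
Step 2 — Component impedances:
  R: Z = R = 1280 Ω
  C: Z = 1/(jωC) = -j/(ω·C) = 0 - j31.36 Ω
Step 3 — Series combination: Z_total = R + C = 1280 - j31.36 Ω = 1280∠-1.4° Ω.
Step 4 — Source phasor: V = 68.4∠-141.8° V = -53.75 - j42.3 V.
Step 5 — Ohm's law: I = V / Z_total = (-53.75 - j42.3) / (1280 - j31.36) = -0.04116 - j0.03405 A.
Step 6 — Convert to polar: |I| = 0.05342 A, ∠I = -140.4°.

I = 0.05342∠-140.4° A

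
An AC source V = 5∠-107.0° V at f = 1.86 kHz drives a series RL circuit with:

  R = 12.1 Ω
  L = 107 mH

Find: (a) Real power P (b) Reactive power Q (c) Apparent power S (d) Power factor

Step 1 — Angular frequency: ω = 2π·f = 2π·1860 = 1.169e+04 rad/s.
Step 2 — Component impedances:
  R: Z = R = 12.1 Ω
  L: Z = jωL = j·1.169e+04·0.107 = 0 + j1250 Ω
Step 3 — Series combination: Z_total = R + L = 12.1 + j1250 Ω = 1251∠89.4° Ω.
Step 4 — Source phasor: V = 5∠-107.0° V = -1.462 - j4.782 V.
Step 5 — Current: I = V / Z = -0.003835 + j0.001132 A = 0.003998∠163.6° A.
Step 6 — Complex power: S = V·I* = 0.0001934 + j0.01999 VA.
Step 7 — Real power: P = Re(S) = 0.0001934 W.
Step 8 — Reactive power: Q = Im(S) = 0.01999 VAR.
Step 9 — Apparent power: |S| = 0.01999 VA.
Step 10 — Power factor: PF = P/|S| = 0.009676 (lagging).

(a) P = 0.0001934 W  (b) Q = 0.01999 VAR  (c) S = 0.01999 VA  (d) PF = 0.009676 (lagging)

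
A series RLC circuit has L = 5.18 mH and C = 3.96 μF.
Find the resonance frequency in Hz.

Step 1 — Resonance condition Im(Z)=0 gives ω₀ = 1/√(LC).
Step 2 — ω₀ = 1/√(0.00518·3.96e-06) = 6982 rad/s.
Step 3 — f₀ = ω₀/(2π) = 1111 Hz.

f₀ = 1111 Hz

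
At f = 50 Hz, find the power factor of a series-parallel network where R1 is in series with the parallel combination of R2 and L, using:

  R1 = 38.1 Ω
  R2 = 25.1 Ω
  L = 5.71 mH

Step 1 — Angular frequency: ω = 2π·f = 2π·50 = 314.2 rad/s.
Step 2 — Component impedances:
  R1: Z = R = 38.1 Ω
  R2: Z = R = 25.1 Ω
  L: Z = jωL = j·314.2·0.00571 = 0 + j1.794 Ω
Step 3 — Parallel branch: R2 || L = 1/(1/R2 + 1/L) = 0.1276 + j1.785 Ω.
Step 4 — Series with R1: Z_total = R1 + (R2 || L) = 38.23 + j1.785 Ω = 38.27∠2.7° Ω.
Step 5 — Power factor: PF = cos(φ) = Re(Z)/|Z| = 38.228/38.269 = 0.9989.
Step 6 — Type: Im(Z) = 1.785 ⇒ lagging (phase φ = 2.7°).

PF = 0.9989 (lagging, φ = 2.7°)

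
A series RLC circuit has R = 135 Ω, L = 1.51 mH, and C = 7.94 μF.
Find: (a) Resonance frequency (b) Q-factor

Step 1 — Resonance condition Im(Z)=0 gives ω₀ = 1/√(LC).
Step 2 — ω₀ = 1/√(0.00151·7.94e-06) = 9133 rad/s.
Step 3 — f₀ = ω₀/(2π) = 1454 Hz.
Step 4 — Series Q: Q = ω₀L/R = 9133·0.00151/135 = 0.1022.

(a) f₀ = 1454 Hz  (b) Q = 0.1022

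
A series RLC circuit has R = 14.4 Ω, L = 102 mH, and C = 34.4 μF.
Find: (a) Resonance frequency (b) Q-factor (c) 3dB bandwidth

Step 1 — Resonance condition Im(Z)=0 gives ω₀ = 1/√(LC).
Step 2 — ω₀ = 1/√(0.102·3.44e-05) = 533.9 rad/s.
Step 3 — f₀ = ω₀/(2π) = 84.97 Hz.
Step 4 — Series Q: Q = ω₀L/R = 533.9·0.102/14.4 = 3.781.
Step 5 — 3dB bandwidth: Δω = ω₀/Q = 141.2 rad/s; BW = Δω/(2π) = 22.47 Hz.

(a) f₀ = 84.97 Hz  (b) Q = 3.781  (c) BW = 22.47 Hz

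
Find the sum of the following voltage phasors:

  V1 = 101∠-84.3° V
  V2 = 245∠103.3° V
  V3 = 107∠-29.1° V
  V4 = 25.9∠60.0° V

Step 1 — Convert each phasor to rectangular form:
  V1 = 101·(cos(-84.3°) + j·sin(-84.3°)) = 10.03 - j100.5 V
  V2 = 245·(cos(103.3°) + j·sin(103.3°)) = -56.36 + j238.4 V
  V3 = 107·(cos(-29.1°) + j·sin(-29.1°)) = 93.49 - j52.04 V
  V4 = 25.9·(cos(60.0°) + j·sin(60.0°)) = 12.95 + j22.43 V
Step 2 — Sum components: V_total = 60.11 + j108.3 V.
Step 3 — Convert to polar: |V_total| = 123.9 V, ∠V_total = 61.0°.

V_total = 123.9∠61.0° V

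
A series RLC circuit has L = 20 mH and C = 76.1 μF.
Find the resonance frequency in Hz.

Step 1 — Resonance condition Im(Z)=0 gives ω₀ = 1/√(LC).
Step 2 — ω₀ = 1/√(0.02·7.61e-05) = 810.6 rad/s.
Step 3 — f₀ = ω₀/(2π) = 129 Hz.

f₀ = 129 Hz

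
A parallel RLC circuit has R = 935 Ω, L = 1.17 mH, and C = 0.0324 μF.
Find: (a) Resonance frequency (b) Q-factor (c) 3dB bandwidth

Step 1 — Resonance: ω₀ = 1/√(LC) = 1/√(0.00117·3.24e-08) = 1.624e+05 rad/s.
Step 2 — f₀ = ω₀/(2π) = 2.585e+04 Hz.
Step 3 — Parallel Q: Q = R/(ω₀L) = 935/(1.624e+05·0.00117) = 4.92.
Step 4 — Bandwidth: Δω = ω₀/Q = 3.301e+04 rad/s; BW = Δω/(2π) = 5254 Hz.

(a) f₀ = 2.585e+04 Hz  (b) Q = 4.92  (c) BW = 5254 Hz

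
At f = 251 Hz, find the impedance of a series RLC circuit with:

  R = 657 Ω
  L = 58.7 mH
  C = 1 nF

Step 1 — Angular frequency: ω = 2π·f = 2π·251 = 1577 rad/s.
Step 2 — Component impedances:
  R: Z = R = 657 Ω
  L: Z = jωL = j·1577·0.0587 = 0 + j92.57 Ω
  C: Z = 1/(jωC) = -j/(ω·C) = 0 - j6.341e+05 Ω
Step 3 — Series combination: Z_total = R + L + C = 657 - j6.34e+05 Ω = 6.34e+05∠-89.9° Ω.

Z = 657 - j6.34e+05 Ω = 6.34e+05∠-89.9° Ω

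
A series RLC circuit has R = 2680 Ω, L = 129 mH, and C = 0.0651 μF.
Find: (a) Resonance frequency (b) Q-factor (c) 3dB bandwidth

Step 1 — Resonance: ω₀ = 1/√(LC) = 1/√(0.129·6.51e-08) = 1.091e+04 rad/s.
Step 2 — f₀ = ω₀/(2π) = 1737 Hz.
Step 3 — Series Q: Q = ω₀L/R = 1.091e+04·0.129/2680 = 0.5253.
Step 4 — Bandwidth: Δω = ω₀/Q = 2.078e+04 rad/s; BW = Δω/(2π) = 3306 Hz.

(a) f₀ = 1737 Hz  (b) Q = 0.5253  (c) BW = 3306 Hz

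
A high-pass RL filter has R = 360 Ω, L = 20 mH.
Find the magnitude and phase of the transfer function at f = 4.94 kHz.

Step 1 — Angular frequency: ω = 2π·4940 = 3.104e+04 rad/s.
Step 2 — Transfer function: H(jω) = jωL/(R + jωL).
Step 3 — Numerator jωL = j·620.8; denominator R + jωL = 360 + j620.8.
Step 4 — H = 0.7483 + j0.434.
Step 5 — Magnitude: |H| = 0.8651 (-1.3 dB); phase: φ = 30.1°.

|H| = 0.8651 (-1.3 dB), φ = 30.1°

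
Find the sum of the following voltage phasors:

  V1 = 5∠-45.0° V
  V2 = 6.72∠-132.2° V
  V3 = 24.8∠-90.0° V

Step 1 — Convert each phasor to rectangular form:
  V1 = 5·(cos(-45.0°) + j·sin(-45.0°)) = 3.536 - j3.536 V
  V2 = 6.72·(cos(-132.2°) + j·sin(-132.2°)) = -4.514 - j4.978 V
  V3 = 24.8·(cos(-90.0°) + j·sin(-90.0°)) = 0 - j24.8 V
Step 2 — Sum components: V_total = -0.9784 - j33.31 V.
Step 3 — Convert to polar: |V_total| = 33.33 V, ∠V_total = -91.7°.

V_total = 33.33∠-91.7° V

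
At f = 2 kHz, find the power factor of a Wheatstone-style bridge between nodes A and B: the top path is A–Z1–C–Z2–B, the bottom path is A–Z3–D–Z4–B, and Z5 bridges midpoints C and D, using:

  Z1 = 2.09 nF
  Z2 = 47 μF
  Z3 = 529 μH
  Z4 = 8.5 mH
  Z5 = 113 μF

Step 1 — Angular frequency: ω = 2π·f = 2π·2000 = 1.257e+04 rad/s.
Step 2 — Component impedances:
  Z1: Z = 1/(jωC) = -j/(ω·C) = 0 - j3.808e+04 Ω
  Z2: Z = 1/(jωC) = -j/(ω·C) = 0 - j1.693 Ω
  Z3: Z = jωL = j·1.257e+04·0.000529 = 0 + j6.648 Ω
  Z4: Z = jωL = j·1.257e+04·0.0085 = 0 + j106.8 Ω
  Z5: Z = 1/(jωC) = -j/(ω·C) = 0 - j0.7042 Ω
Step 3 — Bridge requires nodal analysis (the Z5 bridge couples midpoints C and D, so the two paths cannot be reduced to a simple series/parallel combination). Setting node B to ground and injecting 1 A at node A, the 3-node admittance system at A, C, D solves to V_A = Z_AB = 0 + j4.196 Ω = 4.196∠90.0° Ω.
Step 4 — Power factor: PF = cos(φ) = Re(Z)/|Z| = 0/4.196 = 0.
Step 5 — Type: Im(Z) = 4.196 ⇒ lagging (phase φ = 90.0°).

PF = 0 (lagging, φ = 90.0°)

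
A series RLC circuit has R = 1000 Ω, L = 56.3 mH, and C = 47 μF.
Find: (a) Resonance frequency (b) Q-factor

Step 1 — Resonance condition Im(Z)=0 gives ω₀ = 1/√(LC).
Step 2 — ω₀ = 1/√(0.0563·4.7e-05) = 614.7 rad/s.
Step 3 — f₀ = ω₀/(2π) = 97.84 Hz.
Step 4 — Series Q: Q = ω₀L/R = 614.7·0.0563/1000 = 0.03461.

(a) f₀ = 97.84 Hz  (b) Q = 0.03461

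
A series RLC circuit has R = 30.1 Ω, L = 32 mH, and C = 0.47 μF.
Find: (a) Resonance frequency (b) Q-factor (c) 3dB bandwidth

Step 1 — Resonance: ω₀ = 1/√(LC) = 1/√(0.032·4.7e-07) = 8154 rad/s.
Step 2 — f₀ = ω₀/(2π) = 1298 Hz.
Step 3 — Series Q: Q = ω₀L/R = 8154·0.032/30.1 = 8.669.
Step 4 — Bandwidth: Δω = ω₀/Q = 940.6 rad/s; BW = Δω/(2π) = 149.7 Hz.

(a) f₀ = 1298 Hz  (b) Q = 8.669  (c) BW = 149.7 Hz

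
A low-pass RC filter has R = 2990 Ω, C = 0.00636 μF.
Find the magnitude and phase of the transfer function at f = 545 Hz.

Step 1 — Angular frequency: ω = 2π·545 = 3424 rad/s.
Step 2 — Transfer function: H(jω) = 1/(1 + jωRC).
Step 3 — Denominator: 1 + jωRC = 1 + j·3424·2990·6.36e-09 = 1 + j0.06512.
Step 4 — H = 0.9958 - j0.06484.
Step 5 — Magnitude: |H| = 0.9979 (-0.0 dB); phase: φ = -3.7°.

|H| = 0.9979 (-0.0 dB), φ = -3.7°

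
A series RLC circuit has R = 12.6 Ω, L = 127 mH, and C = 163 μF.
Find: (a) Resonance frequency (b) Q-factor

Step 1 — Resonance condition Im(Z)=0 gives ω₀ = 1/√(LC).
Step 2 — ω₀ = 1/√(0.127·0.000163) = 219.8 rad/s.
Step 3 — f₀ = ω₀/(2π) = 34.98 Hz.
Step 4 — Series Q: Q = ω₀L/R = 219.8·0.127/12.6 = 2.215.

(a) f₀ = 34.98 Hz  (b) Q = 2.215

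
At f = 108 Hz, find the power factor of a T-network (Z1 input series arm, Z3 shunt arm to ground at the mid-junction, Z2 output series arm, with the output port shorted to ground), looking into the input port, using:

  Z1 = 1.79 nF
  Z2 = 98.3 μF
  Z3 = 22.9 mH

Step 1 — Angular frequency: ω = 2π·f = 2π·108 = 678.6 rad/s.
Step 2 — Component impedances:
  Z1: Z = 1/(jωC) = -j/(ω·C) = 0 - j8.233e+05 Ω
  Z2: Z = 1/(jωC) = -j/(ω·C) = 0 - j14.99 Ω
  Z3: Z = jωL = j·678.6·0.0229 = 0 + j15.54 Ω
Step 3 — With the output port shorted to ground, the output series arm Z2 runs from the junction to ground; the shunt arm Z3 also runs from the junction to ground. They appear in parallel: Z3 || Z2 = 0 - j425 Ω.
Step 4 — Series with input arm Z1: Z_in = Z1 + (Z3 || Z2) = 0 - j8.237e+05 Ω = 8.237e+05∠-90.0° Ω.
Step 5 — Power factor: PF = cos(φ) = Re(Z)/|Z| = 0/8.237e+05 = 0.
Step 6 — Type: Im(Z) = -8.237e+05 ⇒ leading (phase φ = -90.0°).

PF = 0 (leading, φ = -90.0°)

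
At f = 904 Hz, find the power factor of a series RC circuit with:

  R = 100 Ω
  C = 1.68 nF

Step 1 — Angular frequency: ω = 2π·f = 2π·904 = 5680 rad/s.
Step 2 — Component impedances:
  R: Z = R = 100 Ω
  C: Z = 1/(jωC) = -j/(ω·C) = 0 - j1.048e+05 Ω
Step 3 — Series combination: Z_total = R + C = 100 - j1.048e+05 Ω = 1.048e+05∠-89.9° Ω.
Step 4 — Power factor: PF = cos(φ) = Re(Z)/|Z| = 100/1.048e+05 = 0.0009542.
Step 5 — Type: Im(Z) = -1.048e+05 ⇒ leading (phase φ = -89.9°).

PF = 0.0009542 (leading, φ = -89.9°)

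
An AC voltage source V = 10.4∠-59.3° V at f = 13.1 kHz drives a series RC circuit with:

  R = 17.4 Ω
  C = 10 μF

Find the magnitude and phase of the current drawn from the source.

Step 1 — Angular frequency: ω = 2π·f = 2π·1.31e+04 = 8.231e+04 rad/s.
Step 2 — Component impedances:
  R: Z = R = 17.4 Ω
  C: Z = 1/(jωC) = -j/(ω·C) = 0 - j1.215 Ω
Step 3 — Series combination: Z_total = R + C = 17.4 - j1.215 Ω = 17.44∠-4.0° Ω.
Step 4 — Source phasor: V = 10.4∠-59.3° V = 5.31 - j8.942 V.
Step 5 — Ohm's law: I = V / Z_total = (5.31 - j8.942) / (17.4 - j1.215) = 0.3394 - j0.4902 A.
Step 6 — Convert to polar: |I| = 0.5962 A, ∠I = -55.3°.

I = 0.5962∠-55.3° A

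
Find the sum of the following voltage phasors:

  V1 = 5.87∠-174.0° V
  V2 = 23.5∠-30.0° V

Step 1 — Convert each phasor to rectangular form:
  V1 = 5.87·(cos(-174.0°) + j·sin(-174.0°)) = -5.838 - j0.6136 V
  V2 = 23.5·(cos(-30.0°) + j·sin(-30.0°)) = 20.35 - j11.75 V
Step 2 — Sum components: V_total = 14.51 - j12.36 V.
Step 3 — Convert to polar: |V_total| = 19.07 V, ∠V_total = -40.4°.

V_total = 19.07∠-40.4° V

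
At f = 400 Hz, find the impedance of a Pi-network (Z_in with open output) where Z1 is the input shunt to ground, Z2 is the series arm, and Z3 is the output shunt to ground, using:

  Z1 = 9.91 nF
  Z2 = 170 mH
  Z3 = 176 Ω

Step 1 — Angular frequency: ω = 2π·f = 2π·400 = 2513 rad/s.
Step 2 — Component impedances:
  Z1: Z = 1/(jωC) = -j/(ω·C) = 0 - j4.015e+04 Ω
  Z2: Z = jωL = j·2513·0.17 = 0 + j427.3 Ω
  Z3: Z = R = 176 Ω
Step 3 — With open output, the series arm Z2 and the output shunt Z3 appear in series to ground: Z2 + Z3 = 176 + j427.3 Ω.
Step 4 — Parallel with input shunt Z1: Z_in = Z1 || (Z2 + Z3) = 179.8 + j431.1 Ω = 467.1∠67.4° Ω.

Z = 179.8 + j431.1 Ω = 467.1∠67.4° Ω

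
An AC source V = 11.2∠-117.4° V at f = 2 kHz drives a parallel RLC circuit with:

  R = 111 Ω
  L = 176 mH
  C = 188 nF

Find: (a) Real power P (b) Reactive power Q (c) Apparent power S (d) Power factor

Step 1 — Angular frequency: ω = 2π·f = 2π·2000 = 1.257e+04 rad/s.
Step 2 — Component impedances:
  R: Z = R = 111 Ω
  L: Z = jωL = j·1.257e+04·0.176 = 0 + j2212 Ω
  C: Z = 1/(jωC) = -j/(ω·C) = 0 - j423.3 Ω
Step 3 — Parallel combination: 1/Z_total = 1/R + 1/L + 1/C; Z_total = 106.2 - j22.52 Ω = 108.6∠-12.0° Ω.
Step 4 — Source phasor: V = 11.2∠-117.4° V = -5.154 - j9.944 V.
Step 5 — Current: I = V / Z = -0.02744 - j0.09943 A = 0.1031∠-105.4° A.
Step 6 — Complex power: S = V·I* = 1.13 - j0.2396 VA.
Step 7 — Real power: P = Re(S) = 1.13 W.
Step 8 — Reactive power: Q = Im(S) = -0.2396 VAR.
Step 9 — Apparent power: |S| = 1.155 VA.
Step 10 — Power factor: PF = P/|S| = 0.9782 (leading).

(a) P = 1.13 W  (b) Q = -0.2396 VAR  (c) S = 1.155 VA  (d) PF = 0.9782 (leading)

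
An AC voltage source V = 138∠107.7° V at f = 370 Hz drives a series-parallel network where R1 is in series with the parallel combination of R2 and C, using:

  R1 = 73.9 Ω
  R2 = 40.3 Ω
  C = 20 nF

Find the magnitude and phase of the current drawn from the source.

Step 1 — Angular frequency: ω = 2π·f = 2π·370 = 2325 rad/s.
Step 2 — Component impedances:
  R1: Z = R = 73.9 Ω
  R2: Z = R = 40.3 Ω
  C: Z = 1/(jωC) = -j/(ω·C) = 0 - j2.151e+04 Ω
Step 3 — Parallel branch: R2 || C = 1/(1/R2 + 1/C) = 40.3 - j0.07551 Ω.
Step 4 — Series with R1: Z_total = R1 + (R2 || C) = 114.2 - j0.07551 Ω = 114.2∠-0.0° Ω.
Step 5 — Source phasor: V = 138∠107.7° V = -41.96 + j131.5 V.
Step 6 — Ohm's law: I = V / Z_total = (-41.96 + j131.5) / (114.2 - j0.07551) = -0.3682 + j1.151 A.
Step 7 — Convert to polar: |I| = 1.208 A, ∠I = 107.7°.

I = 1.208∠107.7° A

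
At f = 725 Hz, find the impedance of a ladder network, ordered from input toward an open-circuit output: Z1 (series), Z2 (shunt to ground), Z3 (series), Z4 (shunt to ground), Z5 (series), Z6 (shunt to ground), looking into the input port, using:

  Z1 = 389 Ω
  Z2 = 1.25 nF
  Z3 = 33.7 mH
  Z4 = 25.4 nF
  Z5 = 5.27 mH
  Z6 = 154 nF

Step 1 — Angular frequency: ω = 2π·f = 2π·725 = 4555 rad/s.
Step 2 — Component impedances:
  Z1: Z = R = 389 Ω
  Z2: Z = 1/(jωC) = -j/(ω·C) = 0 - j1.756e+05 Ω
  Z3: Z = jωL = j·4555·0.0337 = 0 + j153.5 Ω
  Z4: Z = 1/(jωC) = -j/(ω·C) = 0 - j8643 Ω
  Z5: Z = jωL = j·4555·0.00527 = 0 + j24.01 Ω
  Z6: Z = 1/(jωC) = -j/(ω·C) = 0 - j1425 Ω
Step 3 — Ladder network (open output): work backward from the far end, alternating series and parallel combinations. Z_in = 389 - j1046 Ω = 1116∠-69.6° Ω.

Z = 389 - j1046 Ω = 1116∠-69.6° Ω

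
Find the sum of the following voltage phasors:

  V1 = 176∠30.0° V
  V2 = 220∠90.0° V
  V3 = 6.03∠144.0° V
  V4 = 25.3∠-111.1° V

Step 1 — Convert each phasor to rectangular form:
  V1 = 176·(cos(30.0°) + j·sin(30.0°)) = 152.4 + j88 V
  V2 = 220·(cos(90.0°) + j·sin(90.0°)) = 0 + j220 V
  V3 = 6.03·(cos(144.0°) + j·sin(144.0°)) = -4.878 + j3.544 V
  V4 = 25.3·(cos(-111.1°) + j·sin(-111.1°)) = -9.108 - j23.6 V
Step 2 — Sum components: V_total = 138.4 + j287.9 V.
Step 3 — Convert to polar: |V_total| = 319.5 V, ∠V_total = 64.3°.

V_total = 319.5∠64.3° V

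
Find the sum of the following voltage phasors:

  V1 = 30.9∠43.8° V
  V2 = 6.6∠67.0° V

Step 1 — Convert each phasor to rectangular form:
  V1 = 30.9·(cos(43.8°) + j·sin(43.8°)) = 22.3 + j21.39 V
  V2 = 6.6·(cos(67.0°) + j·sin(67.0°)) = 2.579 + j6.075 V
Step 2 — Sum components: V_total = 24.88 + j27.46 V.
Step 3 — Convert to polar: |V_total| = 37.06 V, ∠V_total = 47.8°.

V_total = 37.06∠47.8° V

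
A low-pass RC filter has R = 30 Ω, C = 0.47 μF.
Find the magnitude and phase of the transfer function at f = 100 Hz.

Step 1 — Angular frequency: ω = 2π·100 = 628.3 rad/s.
Step 2 — Transfer function: H(jω) = 1/(1 + jωRC).
Step 3 — Denominator: 1 + jωRC = 1 + j·628.3·30·4.7e-07 = 1 + j0.008859.
Step 4 — H = 0.9999 - j0.008859.
Step 5 — Magnitude: |H| = 1 (-0.0 dB); phase: φ = -0.5°.

|H| = 1 (-0.0 dB), φ = -0.5°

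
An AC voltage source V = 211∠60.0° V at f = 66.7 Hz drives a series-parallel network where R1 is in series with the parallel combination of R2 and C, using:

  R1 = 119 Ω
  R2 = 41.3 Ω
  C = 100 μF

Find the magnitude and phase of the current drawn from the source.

Step 1 — Angular frequency: ω = 2π·f = 2π·66.7 = 419.1 rad/s.
Step 2 — Component impedances:
  R1: Z = R = 119 Ω
  R2: Z = R = 41.3 Ω
  C: Z = 1/(jωC) = -j/(ω·C) = 0 - j23.86 Ω
Step 3 — Parallel branch: R2 || C = 1/(1/R2 + 1/C) = 10.34 - j17.89 Ω.
Step 4 — Series with R1: Z_total = R1 + (R2 || C) = 129.3 - j17.89 Ω = 130.6∠-7.9° Ω.
Step 5 — Source phasor: V = 211∠60.0° V = 105.5 + j182.7 V.
Step 6 — Ohm's law: I = V / Z_total = (105.5 + j182.7) / (129.3 - j17.89) = 0.6086 + j1.497 A.
Step 7 — Convert to polar: |I| = 1.616 A, ∠I = 67.9°.

I = 1.616∠67.9° A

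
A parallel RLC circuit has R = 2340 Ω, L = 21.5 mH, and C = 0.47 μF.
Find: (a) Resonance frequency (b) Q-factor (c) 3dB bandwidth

Step 1 — Resonance: ω₀ = 1/√(LC) = 1/√(0.0215·4.7e-07) = 9948 rad/s.
Step 2 — f₀ = ω₀/(2π) = 1583 Hz.
Step 3 — Parallel Q: Q = R/(ω₀L) = 2340/(9948·0.0215) = 10.94.
Step 4 — Bandwidth: Δω = ω₀/Q = 909.3 rad/s; BW = Δω/(2π) = 144.7 Hz.

(a) f₀ = 1583 Hz  (b) Q = 10.94  (c) BW = 144.7 Hz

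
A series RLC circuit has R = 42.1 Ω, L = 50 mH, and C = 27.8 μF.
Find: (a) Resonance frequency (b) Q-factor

Step 1 — Resonance condition Im(Z)=0 gives ω₀ = 1/√(LC).
Step 2 — ω₀ = 1/√(0.05·2.78e-05) = 848.2 rad/s.
Step 3 — f₀ = ω₀/(2π) = 135 Hz.
Step 4 — Series Q: Q = ω₀L/R = 848.2·0.05/42.1 = 1.007.

(a) f₀ = 135 Hz  (b) Q = 1.007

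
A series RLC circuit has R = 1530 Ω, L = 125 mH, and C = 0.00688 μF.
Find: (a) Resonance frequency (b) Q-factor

Step 1 — Resonance condition Im(Z)=0 gives ω₀ = 1/√(LC).
Step 2 — ω₀ = 1/√(0.125·6.88e-09) = 3.41e+04 rad/s.
Step 3 — f₀ = ω₀/(2π) = 5427 Hz.
Step 4 — Series Q: Q = ω₀L/R = 3.41e+04·0.125/1530 = 2.786.

(a) f₀ = 5427 Hz  (b) Q = 2.786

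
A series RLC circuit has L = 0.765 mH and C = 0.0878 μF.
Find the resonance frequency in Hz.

Step 1 — Resonance condition Im(Z)=0 gives ω₀ = 1/√(LC).
Step 2 — ω₀ = 1/√(0.000765·8.78e-08) = 1.22e+05 rad/s.
Step 3 — f₀ = ω₀/(2π) = 1.942e+04 Hz.

f₀ = 1.942e+04 Hz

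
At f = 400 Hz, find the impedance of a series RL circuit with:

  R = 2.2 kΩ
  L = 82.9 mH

Step 1 — Angular frequency: ω = 2π·f = 2π·400 = 2513 rad/s.
Step 2 — Component impedances:
  R: Z = R = 2200 Ω
  L: Z = jωL = j·2513·0.0829 = 0 + j208.4 Ω
Step 3 — Series combination: Z_total = R + L = 2200 + j208.4 Ω = 2210∠5.4° Ω.

Z = 2200 + j208.4 Ω = 2210∠5.4° Ω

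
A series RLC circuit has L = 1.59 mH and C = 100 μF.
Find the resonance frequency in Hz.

Step 1 — Resonance condition Im(Z)=0 gives ω₀ = 1/√(LC).
Step 2 — ω₀ = 1/√(0.00159·0.0001) = 2508 rad/s.
Step 3 — f₀ = ω₀/(2π) = 399.1 Hz.

f₀ = 399.1 Hz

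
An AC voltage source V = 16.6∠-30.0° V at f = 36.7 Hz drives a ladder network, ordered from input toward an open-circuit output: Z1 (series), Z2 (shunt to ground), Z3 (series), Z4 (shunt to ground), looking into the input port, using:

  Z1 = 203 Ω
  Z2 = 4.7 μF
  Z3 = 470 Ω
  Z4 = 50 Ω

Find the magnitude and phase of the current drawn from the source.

Step 1 — Angular frequency: ω = 2π·f = 2π·36.7 = 230.6 rad/s.
Step 2 — Component impedances:
  Z1: Z = R = 203 Ω
  Z2: Z = 1/(jωC) = -j/(ω·C) = 0 - j922.7 Ω
  Z3: Z = R = 470 Ω
  Z4: Z = R = 50 Ω
Step 3 — Ladder network (open output): work backward from the far end, alternating series and parallel combinations. Z_in = 597.7 - j222.4 Ω = 637.7∠-20.4° Ω.
Step 4 — Source phasor: V = 16.6∠-30.0° V = 14.38 - j8.3 V.
Step 5 — Ohm's law: I = V / Z_total = (14.38 - j8.3) / (597.7 - j222.4) = 0.02567 - j0.004336 A.
Step 6 — Convert to polar: |I| = 0.02603 A, ∠I = -9.6°.

I = 0.02603∠-9.6° A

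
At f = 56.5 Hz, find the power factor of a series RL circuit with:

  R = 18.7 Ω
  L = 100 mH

Step 1 — Angular frequency: ω = 2π·f = 2π·56.5 = 355 rad/s.
Step 2 — Component impedances:
  R: Z = R = 18.7 Ω
  L: Z = jωL = j·355·0.1 = 0 + j35.5 Ω
Step 3 — Series combination: Z_total = R + L = 18.7 + j35.5 Ω = 40.12∠62.2° Ω.
Step 4 — Power factor: PF = cos(φ) = Re(Z)/|Z| = 18.7/40.12 = 0.4661.
Step 5 — Type: Im(Z) = 35.5 ⇒ lagging (phase φ = 62.2°).

PF = 0.4661 (lagging, φ = 62.2°)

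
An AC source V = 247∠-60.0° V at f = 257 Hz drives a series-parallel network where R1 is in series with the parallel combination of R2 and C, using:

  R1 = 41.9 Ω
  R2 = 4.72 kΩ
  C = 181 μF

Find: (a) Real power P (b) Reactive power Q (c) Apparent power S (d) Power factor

Step 1 — Angular frequency: ω = 2π·f = 2π·257 = 1615 rad/s.
Step 2 — Component impedances:
  R1: Z = R = 41.9 Ω
  R2: Z = R = 4720 Ω
  C: Z = 1/(jωC) = -j/(ω·C) = 0 - j3.421 Ω
Step 3 — Parallel branch: R2 || C = 1/(1/R2 + 1/C) = 0.00248 - j3.421 Ω.
Step 4 — Series with R1: Z_total = R1 + (R2 || C) = 41.9 - j3.421 Ω = 42.04∠-4.7° Ω.
Step 5 — Source phasor: V = 247∠-60.0° V = 123.5 - j213.9 V.
Step 6 — Current: I = V / Z = 3.342 - j4.832 A = 5.875∠-55.3° A.
Step 7 — Complex power: S = V·I* = 1446 - j118.1 VA.
Step 8 — Real power: P = Re(S) = 1446 W.
Step 9 — Reactive power: Q = Im(S) = -118.1 VAR.
Step 10 — Apparent power: |S| = 1451 VA.
Step 11 — Power factor: PF = P/|S| = 0.9967 (leading).

(a) P = 1446 W  (b) Q = -118.1 VAR  (c) S = 1451 VA  (d) PF = 0.9967 (leading)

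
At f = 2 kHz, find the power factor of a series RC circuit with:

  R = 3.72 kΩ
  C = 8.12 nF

Step 1 — Angular frequency: ω = 2π·f = 2π·2000 = 1.257e+04 rad/s.
Step 2 — Component impedances:
  R: Z = R = 3720 Ω
  C: Z = 1/(jωC) = -j/(ω·C) = 0 - j9800 Ω
Step 3 — Series combination: Z_total = R + C = 3720 - j9800 Ω = 1.048e+04∠-69.2° Ω.
Step 4 — Power factor: PF = cos(φ) = Re(Z)/|Z| = 3720/10482 = 0.3549.
Step 5 — Type: Im(Z) = -9800 ⇒ leading (phase φ = -69.2°).

PF = 0.3549 (leading, φ = -69.2°)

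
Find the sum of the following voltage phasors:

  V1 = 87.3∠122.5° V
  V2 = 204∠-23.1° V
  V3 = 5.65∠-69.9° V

Step 1 — Convert each phasor to rectangular form:
  V1 = 87.3·(cos(122.5°) + j·sin(122.5°)) = -46.91 + j73.63 V
  V2 = 204·(cos(-23.1°) + j·sin(-23.1°)) = 187.6 - j80.04 V
  V3 = 5.65·(cos(-69.9°) + j·sin(-69.9°)) = 1.942 - j5.306 V
Step 2 — Sum components: V_total = 142.7 - j11.71 V.
Step 3 — Convert to polar: |V_total| = 143.2 V, ∠V_total = -4.7°.

V_total = 143.2∠-4.7° V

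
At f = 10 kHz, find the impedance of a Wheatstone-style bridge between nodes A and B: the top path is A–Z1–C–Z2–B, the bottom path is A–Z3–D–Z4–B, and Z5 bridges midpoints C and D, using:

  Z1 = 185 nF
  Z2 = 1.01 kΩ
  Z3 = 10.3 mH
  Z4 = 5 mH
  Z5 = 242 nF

Step 1 — Angular frequency: ω = 2π·f = 2π·1e+04 = 6.283e+04 rad/s.
Step 2 — Component impedances:
  Z1: Z = 1/(jωC) = -j/(ω·C) = 0 - j86.03 Ω
  Z2: Z = R = 1010 Ω
  Z3: Z = jωL = j·6.283e+04·0.0103 = 0 + j647.2 Ω
  Z4: Z = jωL = j·6.283e+04·0.005 = 0 + j314.2 Ω
  Z5: Z = 1/(jωC) = -j/(ω·C) = 0 - j65.77 Ω
Step 3 — Bridge requires nodal analysis (the Z5 bridge couples midpoints C and D, so the two paths cannot be reduced to a simple series/parallel combination). Setting node B to ground and injecting 1 A at node A, the 3-node admittance system at A, C, D solves to V_A = Z_AB = 48.83 + j104.3 Ω = 115.1∠64.9° Ω.

Z = 48.83 + j104.3 Ω = 115.1∠64.9° Ω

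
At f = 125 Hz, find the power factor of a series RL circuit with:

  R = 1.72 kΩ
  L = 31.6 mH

Step 1 — Angular frequency: ω = 2π·f = 2π·125 = 785.4 rad/s.
Step 2 — Component impedances:
  R: Z = R = 1720 Ω
  L: Z = jωL = j·785.4·0.0316 = 0 + j24.82 Ω
Step 3 — Series combination: Z_total = R + L = 1720 + j24.82 Ω = 1720∠0.8° Ω.
Step 4 — Power factor: PF = cos(φ) = Re(Z)/|Z| = 1720/1720.2 = 0.9999.
Step 5 — Type: Im(Z) = 24.82 ⇒ lagging (phase φ = 0.8°).

PF = 0.9999 (lagging, φ = 0.8°)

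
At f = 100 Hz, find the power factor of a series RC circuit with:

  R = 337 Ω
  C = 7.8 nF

Step 1 — Angular frequency: ω = 2π·f = 2π·100 = 628.3 rad/s.
Step 2 — Component impedances:
  R: Z = R = 337 Ω
  C: Z = 1/(jωC) = -j/(ω·C) = 0 - j2.04e+05 Ω
Step 3 — Series combination: Z_total = R + C = 337 - j2.04e+05 Ω = 2.04e+05∠-89.9° Ω.
Step 4 — Power factor: PF = cos(φ) = Re(Z)/|Z| = 337/2.04e+05 = 0.001652.
Step 5 — Type: Im(Z) = -2.04e+05 ⇒ leading (phase φ = -89.9°).

PF = 0.001652 (leading, φ = -89.9°)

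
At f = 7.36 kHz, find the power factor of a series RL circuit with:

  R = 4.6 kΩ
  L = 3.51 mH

Step 1 — Angular frequency: ω = 2π·f = 2π·7360 = 4.624e+04 rad/s.
Step 2 — Component impedances:
  R: Z = R = 4600 Ω
  L: Z = jωL = j·4.624e+04·0.00351 = 0 + j162.3 Ω
Step 3 — Series combination: Z_total = R + L = 4600 + j162.3 Ω = 4603∠2.0° Ω.
Step 4 — Power factor: PF = cos(φ) = Re(Z)/|Z| = 4600/4602.9 = 0.9994.
Step 5 — Type: Im(Z) = 162.3 ⇒ lagging (phase φ = 2.0°).

PF = 0.9994 (lagging, φ = 2.0°)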